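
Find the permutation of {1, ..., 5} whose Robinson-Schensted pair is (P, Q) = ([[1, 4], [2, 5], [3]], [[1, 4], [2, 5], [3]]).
Reverse RSK: for i = n, n-1, ..., 1, locate i in Q, remove the corresponding corner cell from P, and reverse-bump its entry up through P; the value ejected from row 1 is w(i).

So w = 3 2 1 5 4.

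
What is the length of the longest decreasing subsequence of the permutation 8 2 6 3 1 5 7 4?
4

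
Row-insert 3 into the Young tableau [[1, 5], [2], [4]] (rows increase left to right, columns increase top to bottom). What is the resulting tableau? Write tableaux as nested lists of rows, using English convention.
In row 1, 3 replaces 5 (the leftmost entry greater than 3); 5 is bumped to row 2. 5 is appended to row 2. The new tableau is [[1, 3], [2, 5], [4]].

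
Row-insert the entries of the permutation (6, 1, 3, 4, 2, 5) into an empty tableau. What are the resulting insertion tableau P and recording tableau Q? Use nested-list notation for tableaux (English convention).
Insert each entry of the permutation into P by Schensted row insertion, recording in Q the position of each new cell.

Insert 6: appended to row 1. P = [[6]].
Insert 1: 1 bumps 6 from row 1; 6 starts row 2. P = [[1], [6]].
Insert 3: appended to row 1. P = [[1, 3], [6]].
Insert 4: appended to row 1. P = [[1, 3, 4], [6]].
Insert 2: 2 bumps 3 from row 1; 3 bumps 6 from row 2; 6 starts row 3. P = [[1, 2, 4], [3], [6]].
Insert 5: appended to row 1. P = [[1, 2, 4, 5], [3], [6]].

So P = [[1, 2, 4, 5], [3], [6]], Q = [[1, 3, 4, 6], [2], [5]].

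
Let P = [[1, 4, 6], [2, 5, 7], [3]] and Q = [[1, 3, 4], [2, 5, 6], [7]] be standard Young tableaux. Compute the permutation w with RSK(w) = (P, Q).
3 2 5 7 4 6 1

Reverse the RSK construction: for i from n down to 1, find the cell of Q containing i, remove the entry at that cell from P, and reverse-bump it up through P; the value ejected from row 1 is w(i).

Step i=7: Q has 7 at row 3, column 1; remove 3 from row 3 of P and reverse-bump: 3 enters row 2 and ejects 2; 2 enters row 1 and ejects 1. So w(7) = 1. P is now [[2, 4, 6], [3, 5, 7]].
Step i=6: Q has 6 at row 2, column 3; remove 7 from row 2 of P and reverse-bump: 7 enters row 1 and ejects 6. So w(6) = 6. P is now [[2, 4, 7], [3, 5]].
Step i=5: Q has 5 at row 2, column 2; remove 5 from row 2 of P and reverse-bump: 5 enters row 1 and ejects 4. So w(5) = 4. P is now [[2, 5, 7], [3]].
Step i=4: Q has 4 at row 1, column 3; remove that cell from P, ejecting 7. So w(4) = 7. P is now [[2, 5], [3]].
Step i=3: Q has 3 at row 1, column 2; remove that cell from P, ejecting 5. So w(3) = 5. P is now [[2], [3]].
Step i=2: Q has 2 at row 2, column 1; remove 3 from row 2 of P and reverse-bump: 3 enters row 1 and ejects 2. So w(2) = 2. P is now [[3]].
Step i=1: Q has 1 at row 1, column 1; remove that cell from P, ejecting 3. So w(1) = 3. P is now [].

So w = 3 2 5 7 4 6 1.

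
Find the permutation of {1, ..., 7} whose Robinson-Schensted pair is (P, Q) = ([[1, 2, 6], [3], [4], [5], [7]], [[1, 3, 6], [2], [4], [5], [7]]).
7 1 5 4 3 6 2

Reverse the RSK construction: for i from n down to 1, find the cell of Q containing i, remove the entry at that cell from P, and reverse-bump it up through P; the value ejected from row 1 is w(i).

Step i=7: Q has 7 at row 5, column 1; remove 7 from row 5 of P and reverse-bump: 7 enters row 4 and ejects 5; 5 enters row 3 and ejects 4; 4 enters row 2 and ejects 3; 3 enters row 1 and ejects 2. So w(7) = 2. P is now [[1, 3, 6], [4], [5], [7]].
Step i=6: Q has 6 at row 1, column 3; remove that cell from P, ejecting 6. So w(6) = 6. P is now [[1, 3], [4], [5], [7]].
Step i=5: Q has 5 at row 4, column 1; remove 7 from row 4 of P and reverse-bump: 7 enters row 3 and ejects 5; 5 enters row 2 and ejects 4; 4 enters row 1 and ejects 3. So w(5) = 3. P is now [[1, 4], [5], [7]].
Step i=4: Q has 4 at row 3, column 1; remove 7 from row 3 of P and reverse-bump: 7 enters row 2 and ejects 5; 5 enters row 1 and ejects 4. So w(4) = 4. P is now [[1, 5], [7]].
Step i=3: Q has 3 at row 1, column 2; remove that cell from P, ejecting 5. So w(3) = 5. P is now [[1], [7]].
Step i=2: Q has 2 at row 2, column 1; remove 7 from row 2 of P and reverse-bump: 7 enters row 1 and ejects 1. So w(2) = 1. P is now [[7]].
Step i=1: Q has 1 at row 1, column 1; remove that cell from P, ejecting 7. So w(1) = 7. P is now [].

So w = 7 1 5 4 3 6 2.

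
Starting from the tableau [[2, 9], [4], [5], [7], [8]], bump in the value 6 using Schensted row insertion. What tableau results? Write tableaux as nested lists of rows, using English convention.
In row 1, 6 replaces 9 (the leftmost entry greater than 6); 9 is bumped to row 2. 9 is appended to row 2. The new tableau is [[2, 6], [4, 9], [5], [7], [8]].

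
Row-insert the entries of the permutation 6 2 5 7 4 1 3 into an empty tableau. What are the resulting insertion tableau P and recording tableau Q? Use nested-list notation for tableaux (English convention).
P = [[1, 3, 7], [2, 4], [5], [6]], Q = [[1, 3, 4], [2, 7], [5], [6]]

Insert each entry of the permutation into P by Schensted row insertion, recording in Q the position of each new cell.

Insert 6: appended to row 1. P = [[6]].
Insert 2: 2 bumps 6 from row 1; 6 starts row 2. P = [[2], [6]].
Insert 5: appended to row 1. P = [[2, 5], [6]].
Insert 7: appended to row 1. P = [[2, 5, 7], [6]].
Insert 4: 4 bumps 5 from row 1; 5 bumps 6 from row 2; 6 starts row 3. P = [[2, 4, 7], [5], [6]].
Insert 1: 1 bumps 2 from row 1; 2 bumps 5 from row 2; 5 bumps 6 from row 3; 6 starts row 4. P = [[1, 4, 7], [2], [5], [6]].
Insert 3: 3 bumps 4 from row 1; 4 appends to row 2. P = [[1, 3, 7], [2, 4], [5], [6]].

So P = [[1, 3, 7], [2, 4], [5], [6]], Q = [[1, 3, 4], [2, 7], [5], [6]].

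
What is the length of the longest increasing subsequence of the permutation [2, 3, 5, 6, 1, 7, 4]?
5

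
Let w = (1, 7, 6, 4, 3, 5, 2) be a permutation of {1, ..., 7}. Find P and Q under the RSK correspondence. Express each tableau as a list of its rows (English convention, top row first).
P = [[1, 2, 5], [3], [4], [6], [7]], Q = [[1, 2, 6], [3], [4], [5], [7]]

Insert each entry of the permutation into P by Schensted row insertion, recording in Q the position of each new cell.

Insert 1: appended to row 1. P = [[1]], Q = [[1]].
Insert 7: appended to row 1. P = [[1, 7]], Q = [[1, 2]].
Insert 6: 6 bumps 7 from row 1; 7 starts row 2. P = [[1, 6], [7]], Q = [[1, 2], [3]].
Insert 4: 4 bumps 6 from row 1; 6 bumps 7 from row 2; 7 starts row 3. P = [[1, 4], [6], [7]], Q = [[1, 2], [3], [4]].
Insert 3: 3 bumps 4 from row 1; 4 bumps 6 from row 2; 6 bumps 7 from row 3; 7 starts row 4. P = [[1, 3], [4], [6], [7]], Q = [[1, 2], [3], [4], [5]].
Insert 5: appended to row 1. P = [[1, 3, 5], [4], [6], [7]], Q = [[1, 2, 6], [3], [4], [5]].
Insert 2: 2 bumps 3 from row 1; 3 bumps 4 from row 2; 4 bumps 6 from row 3; 6 bumps 7 from row 4; 7 starts row 5. P = [[1, 2, 5], [3], [4], [6], [7]], Q = [[1, 2, 6], [3], [4], [5], [7]].

So P = [[1, 2, 5], [3], [4], [6], [7]], Q = [[1, 2, 6], [3], [4], [5], [7]].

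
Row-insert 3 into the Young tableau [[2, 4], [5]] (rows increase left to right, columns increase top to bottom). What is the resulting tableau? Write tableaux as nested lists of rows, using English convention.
In row 1, 3 replaces 4 (the leftmost entry greater than 3); 4 is bumped to row 2. In row 2, 4 replaces 5 (the leftmost entry greater than 4); 5 is bumped to row 3. 5 starts a new row 3. The new tableau is [[2, 3], [4], [5]].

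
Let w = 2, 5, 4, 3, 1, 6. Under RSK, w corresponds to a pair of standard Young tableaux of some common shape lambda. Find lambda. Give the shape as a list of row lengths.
Row-insert each entry into an empty tableau.

After inserting 2: P = [[2]].
After inserting 5: P = [[2, 5]].
After inserting 4: P = [[2, 4], [5]].
After inserting 3: P = [[2, 3], [4], [5]].
After inserting 1: P = [[1, 3], [2], [4], [5]].
After inserting 6: P = [[1, 3, 6], [2], [4], [5]].

The final insertion tableau P = [[1, 3, 6], [2], [4], [5]] has shape [3, 1, 1, 1].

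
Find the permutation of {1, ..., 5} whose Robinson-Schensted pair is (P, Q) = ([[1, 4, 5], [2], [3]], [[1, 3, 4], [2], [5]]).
Reverse the RSK construction: for i from n down to 1, find the cell of Q containing i, remove the entry at that cell from P, and reverse-bump it up through P; the value ejected from row 1 is w(i).

Step i=5: Q has 5 at row 3, column 1; remove 3 from row 3 of P and reverse-bump: 3 enters row 2 and ejects 2; 2 enters row 1 and ejects 1. So w(5) = 1. P is now [[2, 4, 5], [3]].
Step i=4: Q has 4 at row 1, column 3; remove that cell from P, ejecting 5. So w(4) = 5. P is now [[2, 4], [3]].
Step i=3: Q has 3 at row 1, column 2; remove that cell from P, ejecting 4. So w(3) = 4. P is now [[2], [3]].
Step i=2: Q has 2 at row 2, column 1; remove 3 from row 2 of P and reverse-bump: 3 enters row 1 and ejects 2. So w(2) = 2. P is now [[3]].
Step i=1: Q has 1 at row 1, column 1; remove that cell from P, ejecting 3. So w(1) = 3. P is now [].

So w = 3 2 4 5 1.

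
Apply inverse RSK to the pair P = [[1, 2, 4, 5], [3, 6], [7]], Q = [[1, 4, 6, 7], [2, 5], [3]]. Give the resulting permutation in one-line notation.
Reverse the RSK construction: for i from n down to 1, find the cell of Q containing i, remove the entry at that cell from P, and reverse-bump it up through P; the value ejected from row 1 is w(i).

Step i=7: Q has 7 at row 1, column 4; remove that cell from P, ejecting 5. So w(7) = 5. P is now [[1, 2, 4], [3, 6], [7]].
Step i=6: Q has 6 at row 1, column 3; remove that cell from P, ejecting 4. So w(6) = 4. P is now [[1, 2], [3, 6], [7]].
Step i=5: Q has 5 at row 2, column 2; remove 6 from row 2 of P and reverse-bump: 6 enters row 1 and ejects 2. So w(5) = 2. P is now [[1, 6], [3], [7]].
Step i=4: Q has 4 at row 1, column 2; remove that cell from P, ejecting 6. So w(4) = 6. P is now [[1], [3], [7]].
Step i=3: Q has 3 at row 3, column 1; remove 7 from row 3 of P and reverse-bump: 7 enters row 2 and ejects 3; 3 enters row 1 and ejects 1. So w(3) = 1. P is now [[3], [7]].
Step i=2: Q has 2 at row 2, column 1; remove 7 from row 2 of P and reverse-bump: 7 enters row 1 and ejects 3. So w(2) = 3. P is now [[7]].
Step i=1: Q has 1 at row 1, column 1; remove that cell from P, ejecting 7. So w(1) = 7. P is now [].

So w = 7 3 1 6 2 4 5.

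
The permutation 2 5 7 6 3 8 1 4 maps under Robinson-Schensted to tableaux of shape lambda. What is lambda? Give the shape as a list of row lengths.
RSK row insertion gives P = [[1, 3, 4, 8], [2, 6], [5], [7]], which has shape [4, 2, 1, 1].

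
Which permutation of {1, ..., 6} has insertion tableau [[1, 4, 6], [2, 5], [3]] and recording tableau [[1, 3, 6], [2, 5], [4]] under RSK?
Reverse the RSK construction: for i from n down to 1, find the cell of Q containing i, remove the entry at that cell from P, and reverse-bump it up through P; the value ejected from row 1 is w(i).

Step i=6: Q has 6 at row 1, column 3; remove that cell from P, ejecting 6. So w(6) = 6. P is now [[1, 4], [2, 5], [3]].
Step i=5: Q has 5 at row 2, column 2; remove 5 from row 2 of P and reverse-bump: 5 enters row 1 and ejects 4. So w(5) = 4. P is now [[1, 5], [2], [3]].
Step i=4: Q has 4 at row 3, column 1; remove 3 from row 3 of P and reverse-bump: 3 enters row 2 and ejects 2; 2 enters row 1 and ejects 1. So w(4) = 1. P is now [[2, 5], [3]].
Step i=3: Q has 3 at row 1, column 2; remove that cell from P, ejecting 5. So w(3) = 5. P is now [[2], [3]].
Step i=2: Q has 2 at row 2, column 1; remove 3 from row 2 of P and reverse-bump: 3 enters row 1 and ejects 2. So w(2) = 2. P is now [[3]].
Step i=1: Q has 1 at row 1, column 1; remove that cell from P, ejecting 3. So w(1) = 3. P is now [].

So w = 3 2 5 1 4 6.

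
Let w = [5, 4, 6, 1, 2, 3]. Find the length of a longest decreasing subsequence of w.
3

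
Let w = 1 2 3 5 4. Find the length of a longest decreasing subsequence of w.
2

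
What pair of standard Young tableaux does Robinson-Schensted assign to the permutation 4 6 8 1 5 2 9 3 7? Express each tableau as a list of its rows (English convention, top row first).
Insert each entry of the permutation into P by Schensted row insertion, recording in Q the position of each new cell.

Insert 4: appended to row 1. P = [[4]].
Insert 6: appended to row 1. P = [[4, 6]].
Insert 8: appended to row 1. P = [[4, 6, 8]].
Insert 1: 1 bumps 4 from row 1; 4 starts row 2. P = [[1, 6, 8], [4]].
Insert 5: 5 bumps 6 from row 1; 6 appends to row 2. P = [[1, 5, 8], [4, 6]].
Insert 2: 2 bumps 5 from row 1; 5 bumps 6 from row 2; 6 starts row 3. P = [[1, 2, 8], [4, 5], [6]].
Insert 9: appended to row 1. P = [[1, 2, 8, 9], [4, 5], [6]].
Insert 3: 3 bumps 8 from row 1; 8 appends to row 2. P = [[1, 2, 3, 9], [4, 5, 8], [6]].
Insert 7: 7 bumps 9 from row 1; 9 appends to row 2. P = [[1, 2, 3, 7], [4, 5, 8, 9], [6]].

So P = [[1, 2, 3, 7], [4, 5, 8, 9], [6]], Q = [[1, 2, 3, 7], [4, 5, 8, 9], [6]].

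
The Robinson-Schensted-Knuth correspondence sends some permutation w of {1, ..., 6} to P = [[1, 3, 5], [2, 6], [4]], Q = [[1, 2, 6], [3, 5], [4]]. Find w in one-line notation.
Reverse the RSK construction: for i from n down to 1, find the cell of Q containing i, remove the entry at that cell from P, and reverse-bump it up through P; the value ejected from row 1 is w(i).

Step i=6: Q has 6 at row 1, column 3; remove that cell from P, ejecting 5. So w(6) = 5. P is now [[1, 3], [2, 6], [4]].
Step i=5: Q has 5 at row 2, column 2; remove 6 from row 2 of P and reverse-bump: 6 enters row 1 and ejects 3. So w(5) = 3. P is now [[1, 6], [2], [4]].
Step i=4: Q has 4 at row 3, column 1; remove 4 from row 3 of P and reverse-bump: 4 enters row 2 and ejects 2; 2 enters row 1 and ejects 1. So w(4) = 1. P is now [[2, 6], [4]].
Step i=3: Q has 3 at row 2, column 1; remove 4 from row 2 of P and reverse-bump: 4 enters row 1 and ejects 2. So w(3) = 2. P is now [[4, 6]].
Step i=2: Q has 2 at row 1, column 2; remove that cell from P, ejecting 6. So w(2) = 6. P is now [[4]].
Step i=1: Q has 1 at row 1, column 1; remove that cell from P, ejecting 4. So w(1) = 4. P is now [].

So w = 4 6 2 1 3 5.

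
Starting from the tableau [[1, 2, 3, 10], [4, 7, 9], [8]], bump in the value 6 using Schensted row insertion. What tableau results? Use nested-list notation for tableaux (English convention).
[[1, 2, 3, 6], [4, 7, 9, 10], [8]]

In row 1, 6 replaces 10 (the leftmost entry greater than 6); 10 is bumped to row 2. 10 is appended to row 2. The new tableau is [[1, 2, 3, 6], [4, 7, 9, 10], [8]].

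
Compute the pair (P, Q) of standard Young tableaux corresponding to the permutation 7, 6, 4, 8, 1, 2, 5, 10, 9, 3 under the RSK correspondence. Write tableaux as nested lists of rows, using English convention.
Insert each entry of the permutation into P by Schensted row insertion, recording in Q the position of each new cell.

Insert 7: appended to row 1. P = [[7]], Q = [[1]].
Insert 6: 6 bumps 7 from row 1; 7 starts row 2. P = [[6], [7]], Q = [[1], [2]].
Insert 4: 4 bumps 6 from row 1; 6 bumps 7 from row 2; 7 starts row 3. P = [[4], [6], [7]], Q = [[1], [2], [3]].
Insert 8: appended to row 1. P = [[4, 8], [6], [7]], Q = [[1, 4], [2], [3]].
Insert 1: 1 bumps 4 from row 1; 4 bumps 6 from row 2; 6 bumps 7 from row 3; 7 starts row 4. P = [[1, 8], [4], [6], [7]], Q = [[1, 4], [2], [3], [5]].
Insert 2: 2 bumps 8 from row 1; 8 appends to row 2. P = [[1, 2], [4, 8], [6], [7]], Q = [[1, 4], [2, 6], [3], [5]].
Insert 5: appended to row 1. P = [[1, 2, 5], [4, 8], [6], [7]], Q = [[1, 4, 7], [2, 6], [3], [5]].
Insert 10: appended to row 1. P = [[1, 2, 5, 10], [4, 8], [6], [7]], Q = [[1, 4, 7, 8], [2, 6], [3], [5]].
Insert 9: 9 bumps 10 from row 1; 10 appends to row 2. P = [[1, 2, 5, 9], [4, 8, 10], [6], [7]], Q = [[1, 4, 7, 8], [2, 6, 9], [3], [5]].
Insert 3: 3 bumps 5 from row 1; 5 bumps 8 from row 2; 8 appends to row 3. P = [[1, 2, 3, 9], [4, 5, 10], [6, 8], [7]], Q = [[1, 4, 7, 8], [2, 6, 9], [3, 10], [5]].

So P = [[1, 2, 3, 9], [4, 5, 10], [6, 8], [7]], Q = [[1, 4, 7, 8], [2, 6, 9], [3, 10], [5]].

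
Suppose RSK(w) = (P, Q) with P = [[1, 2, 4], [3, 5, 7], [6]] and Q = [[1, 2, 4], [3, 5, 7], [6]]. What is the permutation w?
3 6 1 7 5 2 4

Reverse the RSK construction: for i from n down to 1, find the cell of Q containing i, remove the entry at that cell from P, and reverse-bump it up through P; the value ejected from row 1 is w(i).

Step i=7: Q has 7 at row 2, column 3; remove 7 from row 2 of P and reverse-bump: 7 enters row 1 and ejects 4. So w(7) = 4. P is now [[1, 2, 7], [3, 5], [6]].
Step i=6: Q has 6 at row 3, column 1; remove 6 from row 3 of P and reverse-bump: 6 enters row 2 and ejects 5; 5 enters row 1 and ejects 2. So w(6) = 2. P is now [[1, 5, 7], [3, 6]].
Step i=5: Q has 5 at row 2, column 2; remove 6 from row 2 of P and reverse-bump: 6 enters row 1 and ejects 5. So w(5) = 5. P is now [[1, 6, 7], [3]].
Step i=4: Q has 4 at row 1, column 3; remove that cell from P, ejecting 7. So w(4) = 7. P is now [[1, 6], [3]].
Step i=3: Q has 3 at row 2, column 1; remove 3 from row 2 of P and reverse-bump: 3 enters row 1 and ejects 1. So w(3) = 1. P is now [[3, 6]].
Step i=2: Q has 2 at row 1, column 2; remove that cell from P, ejecting 6. So w(2) = 6. P is now [[3]].
Step i=1: Q has 1 at row 1, column 1; remove that cell from P, ejecting 3. So w(1) = 3. P is now [].

So w = 3 6 1 7 5 2 4.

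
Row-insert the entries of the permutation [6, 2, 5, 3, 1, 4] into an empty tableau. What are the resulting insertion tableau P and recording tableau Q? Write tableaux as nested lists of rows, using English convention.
Insert each entry of the permutation into P by Schensted row insertion, recording in Q the position of each new cell.

Insert 6: appended to row 1. P = [[6]], Q = [[1]].
Insert 2: 2 bumps 6 from row 1; 6 starts row 2. P = [[2], [6]], Q = [[1], [2]].
Insert 5: appended to row 1. P = [[2, 5], [6]], Q = [[1, 3], [2]].
Insert 3: 3 bumps 5 from row 1; 5 bumps 6 from row 2; 6 starts row 3. P = [[2, 3], [5], [6]], Q = [[1, 3], [2], [4]].
Insert 1: 1 bumps 2 from row 1; 2 bumps 5 from row 2; 5 bumps 6 from row 3; 6 starts row 4. P = [[1, 3], [2], [5], [6]], Q = [[1, 3], [2], [4], [5]].
Insert 4: appended to row 1. P = [[1, 3, 4], [2], [5], [6]], Q = [[1, 3, 6], [2], [4], [5]].

So P = [[1, 3, 4], [2], [5], [6]], Q = [[1, 3, 6], [2], [4], [5]].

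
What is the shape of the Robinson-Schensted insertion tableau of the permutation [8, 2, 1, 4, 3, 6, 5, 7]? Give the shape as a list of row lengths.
[4, 3, 1]

Row-insert each entry into an empty tableau.

After inserting 8: P = [[8]].
After inserting 2: P = [[2], [8]].
After inserting 1: P = [[1], [2], [8]].
After inserting 4: P = [[1, 4], [2], [8]].
After inserting 3: P = [[1, 3], [2, 4], [8]].
After inserting 6: P = [[1, 3, 6], [2, 4], [8]].
After inserting 5: P = [[1, 3, 5], [2, 4, 6], [8]].
After inserting 7: P = [[1, 3, 5, 7], [2, 4, 6], [8]].

The final insertion tableau P = [[1, 3, 5, 7], [2, 4, 6], [8]] has shape [4, 3, 1].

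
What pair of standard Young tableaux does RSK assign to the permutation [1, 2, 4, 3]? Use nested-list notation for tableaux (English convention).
P = [[1, 2, 3], [4]], Q = [[1, 2, 3], [4]]

Insert each entry of the permutation into P by Schensted row insertion, recording in Q the position of each new cell.

Insert 1: appended to row 1. P = [[1]].
Insert 2: appended to row 1. P = [[1, 2]].
Insert 4: appended to row 1. P = [[1, 2, 4]].
Insert 3: 3 bumps 4 from row 1; 4 starts row 2. P = [[1, 2, 3], [4]].

So P = [[1, 2, 3], [4]], Q = [[1, 2, 3], [4]].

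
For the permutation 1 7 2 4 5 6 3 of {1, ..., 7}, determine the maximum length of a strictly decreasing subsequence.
3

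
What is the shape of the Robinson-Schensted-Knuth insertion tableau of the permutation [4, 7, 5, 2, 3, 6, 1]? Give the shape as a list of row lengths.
Row-insert each entry into an empty tableau.

After inserting 4: P = [[4]].
After inserting 7: P = [[4, 7]].
After inserting 5: P = [[4, 5], [7]].
After inserting 2: P = [[2, 5], [4], [7]].
After inserting 3: P = [[2, 3], [4, 5], [7]].
After inserting 6: P = [[2, 3, 6], [4, 5], [7]].
After inserting 1: P = [[1, 3, 6], [2, 5], [4], [7]].

The final insertion tableau P = [[1, 3, 6], [2, 5], [4], [7]] has shape [3, 2, 1, 1].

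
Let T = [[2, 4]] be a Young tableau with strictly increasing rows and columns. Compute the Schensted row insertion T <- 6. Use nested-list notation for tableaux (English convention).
[[2, 4, 6]]

6 is larger than every entry of row 1, so it is appended to row 1. The new tableau is [[2, 4, 6]].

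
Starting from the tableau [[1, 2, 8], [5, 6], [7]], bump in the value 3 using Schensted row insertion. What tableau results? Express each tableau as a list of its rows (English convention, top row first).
In row 1, 3 replaces 8 (the leftmost entry greater than 3); 8 is bumped to row 2. 8 is appended to row 2. The new tableau is [[1, 2, 3], [5, 6, 8], [7]].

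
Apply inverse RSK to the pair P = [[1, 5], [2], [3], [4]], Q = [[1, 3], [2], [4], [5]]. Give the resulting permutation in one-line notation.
Reverse the RSK construction: for i from n down to 1, find the cell of Q containing i, remove the entry at that cell from P, and reverse-bump it up through P; the value ejected from row 1 is w(i).

Step i=5: Q has 5 at row 4, column 1; remove 4 from row 4 of P and reverse-bump: 4 enters row 3 and ejects 3; 3 enters row 2 and ejects 2; 2 enters row 1 and ejects 1. So w(5) = 1. P is now [[2, 5], [3], [4]].
Step i=4: Q has 4 at row 3, column 1; remove 4 from row 3 of P and reverse-bump: 4 enters row 2 and ejects 3; 3 enters row 1 and ejects 2. So w(4) = 2. P is now [[3, 5], [4]].
Step i=3: Q has 3 at row 1, column 2; remove that cell from P, ejecting 5. So w(3) = 5. P is now [[3], [4]].
Step i=2: Q has 2 at row 2, column 1; remove 4 from row 2 of P and reverse-bump: 4 enters row 1 and ejects 3. So w(2) = 3. P is now [[4]].
Step i=1: Q has 1 at row 1, column 1; remove that cell from P, ejecting 4. So w(1) = 4. P is now [].

So w = 4 3 5 2 1.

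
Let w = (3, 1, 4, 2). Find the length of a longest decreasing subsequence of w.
2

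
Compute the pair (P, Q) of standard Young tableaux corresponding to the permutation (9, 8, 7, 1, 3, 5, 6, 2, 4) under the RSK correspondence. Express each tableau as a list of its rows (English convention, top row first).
P = [[1, 2, 4, 6], [3, 5], [7], [8], [9]], Q = [[1, 5, 6, 7], [2, 9], [3], [4], [8]]

Insert each entry of the permutation into P by Schensted row insertion, recording in Q the position of each new cell.

Insert 9: appended to row 1. P = [[9]], Q = [[1]].
Insert 8: 8 bumps 9 from row 1; 9 starts row 2. P = [[8], [9]], Q = [[1], [2]].
Insert 7: 7 bumps 8 from row 1; 8 bumps 9 from row 2; 9 starts row 3. P = [[7], [8], [9]], Q = [[1], [2], [3]].
Insert 1: 1 bumps 7 from row 1; 7 bumps 8 from row 2; 8 bumps 9 from row 3; 9 starts row 4. P = [[1], [7], [8], [9]], Q = [[1], [2], [3], [4]].
Insert 3: appended to row 1. P = [[1, 3], [7], [8], [9]], Q = [[1, 5], [2], [3], [4]].
Insert 5: appended to row 1. P = [[1, 3, 5], [7], [8], [9]], Q = [[1, 5, 6], [2], [3], [4]].
Insert 6: appended to row 1. P = [[1, 3, 5, 6], [7], [8], [9]], Q = [[1, 5, 6, 7], [2], [3], [4]].
Insert 2: 2 bumps 3 from row 1; 3 bumps 7 from row 2; 7 bumps 8 from row 3; 8 bumps 9 from row 4; 9 starts row 5. P = [[1, 2, 5, 6], [3], [7], [8], [9]], Q = [[1, 5, 6, 7], [2], [3], [4], [8]].
Insert 4: 4 bumps 5 from row 1; 5 appends to row 2. P = [[1, 2, 4, 6], [3, 5], [7], [8], [9]], Q = [[1, 5, 6, 7], [2, 9], [3], [4], [8]].

So P = [[1, 2, 4, 6], [3, 5], [7], [8], [9]], Q = [[1, 5, 6, 7], [2, 9], [3], [4], [8]].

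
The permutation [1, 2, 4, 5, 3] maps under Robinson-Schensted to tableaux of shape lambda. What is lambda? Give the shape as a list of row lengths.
Row-insert each entry into an empty tableau.

After inserting 1: P = [[1]].
After inserting 2: P = [[1, 2]].
After inserting 4: P = [[1, 2, 4]].
After inserting 5: P = [[1, 2, 4, 5]].
After inserting 3: P = [[1, 2, 3, 5], [4]].

The final insertion tableau P = [[1, 2, 3, 5], [4]] has shape [4, 1].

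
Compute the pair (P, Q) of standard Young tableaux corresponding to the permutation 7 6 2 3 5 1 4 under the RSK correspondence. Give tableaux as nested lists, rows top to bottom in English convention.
Insert each entry of the permutation into P by Schensted row insertion, recording in Q the position of each new cell.

After inserting 7: P = [[7]].
After inserting 6: P = [[6], [7]].
After inserting 2: P = [[2], [6], [7]].
After inserting 3: P = [[2, 3], [6], [7]].
After inserting 5: P = [[2, 3, 5], [6], [7]].
After inserting 1: P = [[1, 3, 5], [2], [6], [7]].
After inserting 4: P = [[1, 3, 4], [2, 5], [6], [7]].

So P = [[1, 3, 4], [2, 5], [6], [7]], Q = [[1, 4, 5], [2, 7], [3], [6]].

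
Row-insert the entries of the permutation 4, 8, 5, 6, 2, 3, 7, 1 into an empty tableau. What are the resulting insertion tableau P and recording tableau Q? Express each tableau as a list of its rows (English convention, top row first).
Insert each entry of the permutation into P by Schensted row insertion, recording in Q the position of each new cell.

After inserting 4: P = [[4]].
After inserting 8: P = [[4, 8]].
After inserting 5: P = [[4, 5], [8]].
After inserting 6: P = [[4, 5, 6], [8]].
After inserting 2: P = [[2, 5, 6], [4], [8]].
After inserting 3: P = [[2, 3, 6], [4, 5], [8]].
After inserting 7: P = [[2, 3, 6, 7], [4, 5], [8]].
After inserting 1: P = [[1, 3, 6, 7], [2, 5], [4], [8]].

So P = [[1, 3, 6, 7], [2, 5], [4], [8]], Q = [[1, 2, 4, 7], [3, 6], [5], [8]].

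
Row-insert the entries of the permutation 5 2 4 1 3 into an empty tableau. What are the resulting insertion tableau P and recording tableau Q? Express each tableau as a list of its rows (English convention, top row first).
P = [[1, 3], [2, 4], [5]], Q = [[1, 3], [2, 5], [4]]

Insert each entry of the permutation into P by Schensted row insertion, recording in Q the position of each new cell.

Insert 5: appended to row 1. P = [[5]].
Insert 2: 2 bumps 5 from row 1; 5 starts row 2. P = [[2], [5]].
Insert 4: appended to row 1. P = [[2, 4], [5]].
Insert 1: 1 bumps 2 from row 1; 2 bumps 5 from row 2; 5 starts row 3. P = [[1, 4], [2], [5]].
Insert 3: 3 bumps 4 from row 1; 4 appends to row 2. P = [[1, 3], [2, 4], [5]].

So P = [[1, 3], [2, 4], [5]], Q = [[1, 3], [2, 5], [4]].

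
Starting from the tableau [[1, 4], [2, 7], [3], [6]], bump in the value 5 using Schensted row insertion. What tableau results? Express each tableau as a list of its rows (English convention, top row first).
[[1, 4, 5], [2, 7], [3], [6]]

5 is larger than every entry of row 1, so it is appended to row 1. The new tableau is [[1, 4, 5], [2, 7], [3], [6]].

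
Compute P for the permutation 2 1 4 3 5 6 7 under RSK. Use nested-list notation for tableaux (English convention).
Insert 2: appended to row 1. P = [[2]].
Insert 1: 1 bumps 2 from row 1; 2 starts row 2. P = [[1], [2]].
Insert 4: appended to row 1. P = [[1, 4], [2]].
Insert 3: 3 bumps 4 from row 1; 4 appends to row 2. P = [[1, 3], [2, 4]].
Insert 5: appended to row 1. P = [[1, 3, 5], [2, 4]].
Insert 6: appended to row 1. P = [[1, 3, 5, 6], [2, 4]].
Insert 7: appended to row 1. P = [[1, 3, 5, 6, 7], [2, 4]].

So P = [[1, 3, 5, 6, 7], [2, 4]].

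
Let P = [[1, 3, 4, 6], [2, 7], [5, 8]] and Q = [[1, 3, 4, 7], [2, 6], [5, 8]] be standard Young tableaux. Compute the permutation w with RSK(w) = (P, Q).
5 2 3 8 1 4 7 6

Reverse RSK: for i = n, n-1, ..., 1, locate i in Q, remove the corresponding corner cell from P, and reverse-bump its entry up through P; the value ejected from row 1 is w(i).

So w = 5 2 3 8 1 4 7 6.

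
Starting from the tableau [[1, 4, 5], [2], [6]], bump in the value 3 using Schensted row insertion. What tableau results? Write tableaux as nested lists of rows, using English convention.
[[1, 3, 5], [2, 4], [6]]

In row 1, 3 replaces 4 (the leftmost entry greater than 3); 4 is bumped to row 2. 4 is appended to row 2. The new tableau is [[1, 3, 5], [2, 4], [6]].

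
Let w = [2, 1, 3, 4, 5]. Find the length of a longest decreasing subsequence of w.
2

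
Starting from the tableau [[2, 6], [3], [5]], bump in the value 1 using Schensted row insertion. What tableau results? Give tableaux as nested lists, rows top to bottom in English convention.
In row 1, 1 replaces 2 (the leftmost entry greater than 1); 2 is bumped to row 2. In row 2, 2 replaces 3 (the leftmost entry greater than 2); 3 is bumped to row 3. In row 3, 3 replaces 5 (the leftmost entry greater than 3); 5 is bumped to row 4. 5 starts a new row 4. The new tableau is [[1, 6], [2], [3], [5]].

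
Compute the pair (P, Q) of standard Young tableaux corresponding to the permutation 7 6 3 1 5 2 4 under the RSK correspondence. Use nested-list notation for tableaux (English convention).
P = [[1, 2, 4], [3, 5], [6], [7]], Q = [[1, 5, 7], [2, 6], [3], [4]]

Insert each entry of the permutation into P by Schensted row insertion, recording in Q the position of each new cell.

Insert 7: appended to row 1. P = [[7]].
Insert 6: 6 bumps 7 from row 1; 7 starts row 2. P = [[6], [7]].
Insert 3: 3 bumps 6 from row 1; 6 bumps 7 from row 2; 7 starts row 3. P = [[3], [6], [7]].
Insert 1: 1 bumps 3 from row 1; 3 bumps 6 from row 2; 6 bumps 7 from row 3; 7 starts row 4. P = [[1], [3], [6], [7]].
Insert 5: appended to row 1. P = [[1, 5], [3], [6], [7]].
Insert 2: 2 bumps 5 from row 1; 5 appends to row 2. P = [[1, 2], [3, 5], [6], [7]].
Insert 4: appended to row 1. P = [[1, 2, 4], [3, 5], [6], [7]].

So P = [[1, 2, 4], [3, 5], [6], [7]], Q = [[1, 5, 7], [2, 6], [3], [4]].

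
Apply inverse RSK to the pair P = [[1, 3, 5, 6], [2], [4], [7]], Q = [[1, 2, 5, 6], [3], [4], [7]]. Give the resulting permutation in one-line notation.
2 7 4 3 5 6 1

Reverse the RSK construction: for i from n down to 1, find the cell of Q containing i, remove the entry at that cell from P, and reverse-bump it up through P; the value ejected from row 1 is w(i).

Step i=7: Q has 7 at row 4, column 1; remove 7 from row 4 of P and reverse-bump: 7 enters row 3 and ejects 4; 4 enters row 2 and ejects 2; 2 enters row 1 and ejects 1. So w(7) = 1. P is now [[2, 3, 5, 6], [4], [7]].
Step i=6: Q has 6 at row 1, column 4; remove that cell from P, ejecting 6. So w(6) = 6. P is now [[2, 3, 5], [4], [7]].
Step i=5: Q has 5 at row 1, column 3; remove that cell from P, ejecting 5. So w(5) = 5. P is now [[2, 3], [4], [7]].
Step i=4: Q has 4 at row 3, column 1; remove 7 from row 3 of P and reverse-bump: 7 enters row 2 and ejects 4; 4 enters row 1 and ejects 3. So w(4) = 3. P is now [[2, 4], [7]].
Step i=3: Q has 3 at row 2, column 1; remove 7 from row 2 of P and reverse-bump: 7 enters row 1 and ejects 4. So w(3) = 4. P is now [[2, 7]].
Step i=2: Q has 2 at row 1, column 2; remove that cell from P, ejecting 7. So w(2) = 7. P is now [[2]].
Step i=1: Q has 1 at row 1, column 1; remove that cell from P, ejecting 2. So w(1) = 2. P is now [].

So w = 2 7 4 3 5 6 1.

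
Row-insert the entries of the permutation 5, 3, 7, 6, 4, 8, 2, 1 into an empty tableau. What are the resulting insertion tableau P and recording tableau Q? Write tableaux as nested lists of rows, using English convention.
Insert each entry of the permutation into P by Schensted row insertion, recording in Q the position of each new cell.

Insert 5: appended to row 1. P = [[5]].
Insert 3: 3 bumps 5 from row 1; 5 starts row 2. P = [[3], [5]].
Insert 7: appended to row 1. P = [[3, 7], [5]].
Insert 6: 6 bumps 7 from row 1; 7 appends to row 2. P = [[3, 6], [5, 7]].
Insert 4: 4 bumps 6 from row 1; 6 bumps 7 from row 2; 7 starts row 3. P = [[3, 4], [5, 6], [7]].
Insert 8: appended to row 1. P = [[3, 4, 8], [5, 6], [7]].
Insert 2: 2 bumps 3 from row 1; 3 bumps 5 from row 2; 5 bumps 7 from row 3; 7 starts row 4. P = [[2, 4, 8], [3, 6], [5], [7]].
Insert 1: 1 bumps 2 from row 1; 2 bumps 3 from row 2; 3 bumps 5 from row 3; 5 bumps 7 from row 4; 7 starts row 5. P = [[1, 4, 8], [2, 6], [3], [5], [7]].

So P = [[1, 4, 8], [2, 6], [3], [5], [7]], Q = [[1, 3, 6], [2, 4], [5], [7], [8]].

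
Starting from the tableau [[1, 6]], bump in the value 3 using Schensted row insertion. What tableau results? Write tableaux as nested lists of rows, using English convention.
[[1, 3], [6]]

In row 1, 3 replaces 6 (the leftmost entry greater than 3); 6 is bumped to row 2. 6 starts a new row 2. The new tableau is [[1, 3], [6]].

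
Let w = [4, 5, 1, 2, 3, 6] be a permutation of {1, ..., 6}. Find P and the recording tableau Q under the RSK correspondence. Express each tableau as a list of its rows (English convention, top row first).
Insert each entry of the permutation into P by Schensted row insertion, recording in Q the position of each new cell.

Insert 4: appended to row 1. P = [[4]].
Insert 5: appended to row 1. P = [[4, 5]].
Insert 1: 1 bumps 4 from row 1; 4 starts row 2. P = [[1, 5], [4]].
Insert 2: 2 bumps 5 from row 1; 5 appends to row 2. P = [[1, 2], [4, 5]].
Insert 3: appended to row 1. P = [[1, 2, 3], [4, 5]].
Insert 6: appended to row 1. P = [[1, 2, 3, 6], [4, 5]].

So P = [[1, 2, 3, 6], [4, 5]], Q = [[1, 2, 5, 6], [3, 4]].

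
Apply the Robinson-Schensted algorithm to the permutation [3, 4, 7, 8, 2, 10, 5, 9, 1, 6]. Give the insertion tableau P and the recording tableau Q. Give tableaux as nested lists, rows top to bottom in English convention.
Insert each entry of the permutation into P by Schensted row insertion, recording in Q the position of each new cell.

Insert 3: appended to row 1. P = [[3]], Q = [[1]].
Insert 4: appended to row 1. P = [[3, 4]], Q = [[1, 2]].
Insert 7: appended to row 1. P = [[3, 4, 7]], Q = [[1, 2, 3]].
Insert 8: appended to row 1. P = [[3, 4, 7, 8]], Q = [[1, 2, 3, 4]].
Insert 2: 2 bumps 3 from row 1; 3 starts row 2. P = [[2, 4, 7, 8], [3]], Q = [[1, 2, 3, 4], [5]].
Insert 10: appended to row 1. P = [[2, 4, 7, 8, 10], [3]], Q = [[1, 2, 3, 4, 6], [5]].
Insert 5: 5 bumps 7 from row 1; 7 appends to row 2. P = [[2, 4, 5, 8, 10], [3, 7]], Q = [[1, 2, 3, 4, 6], [5, 7]].
Insert 9: 9 bumps 10 from row 1; 10 appends to row 2. P = [[2, 4, 5, 8, 9], [3, 7, 10]], Q = [[1, 2, 3, 4, 6], [5, 7, 8]].
Insert 1: 1 bumps 2 from row 1; 2 bumps 3 from row 2; 3 starts row 3. P = [[1, 4, 5, 8, 9], [2, 7, 10], [3]], Q = [[1, 2, 3, 4, 6], [5, 7, 8], [9]].
Insert 6: 6 bumps 8 from row 1; 8 bumps 10 from row 2; 10 appends to row 3. P = [[1, 4, 5, 6, 9], [2, 7, 8], [3, 10]], Q = [[1, 2, 3, 4, 6], [5, 7, 8], [9, 10]].

So P = [[1, 4, 5, 6, 9], [2, 7, 8], [3, 10]], Q = [[1, 2, 3, 4, 6], [5, 7, 8], [9, 10]].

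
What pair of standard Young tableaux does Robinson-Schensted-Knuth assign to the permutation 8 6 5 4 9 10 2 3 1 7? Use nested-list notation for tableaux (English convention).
P = [[1, 3, 7], [2, 9, 10], [4], [5], [6], [8]], Q = [[1, 5, 6], [2, 8, 10], [3], [4], [7], [9]]

Insert each entry of the permutation into P by Schensted row insertion, recording in Q the position of each new cell.

After inserting 8: P = [[8]].
After inserting 6: P = [[6], [8]].
After inserting 5: P = [[5], [6], [8]].
After inserting 4: P = [[4], [5], [6], [8]].
After inserting 9: P = [[4, 9], [5], [6], [8]].
After inserting 10: P = [[4, 9, 10], [5], [6], [8]].
After inserting 2: P = [[2, 9, 10], [4], [5], [6], [8]].
After inserting 3: P = [[2, 3, 10], [4, 9], [5], [6], [8]].
After inserting 1: P = [[1, 3, 10], [2, 9], [4], [5], [6], [8]].
After inserting 7: P = [[1, 3, 7], [2, 9, 10], [4], [5], [6], [8]].

So P = [[1, 3, 7], [2, 9, 10], [4], [5], [6], [8]], Q = [[1, 5, 6], [2, 8, 10], [3], [4], [7], [9]].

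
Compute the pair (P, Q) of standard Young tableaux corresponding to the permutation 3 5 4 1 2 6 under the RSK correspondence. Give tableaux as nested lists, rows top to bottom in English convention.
P = [[1, 2, 6], [3, 4], [5]], Q = [[1, 2, 6], [3, 5], [4]]

Insert each entry of the permutation into P by Schensted row insertion, recording in Q the position of each new cell.

Insert 3: appended to row 1. P = [[3]].
Insert 5: appended to row 1. P = [[3, 5]].
Insert 4: 4 bumps 5 from row 1; 5 starts row 2. P = [[3, 4], [5]].
Insert 1: 1 bumps 3 from row 1; 3 bumps 5 from row 2; 5 starts row 3. P = [[1, 4], [3], [5]].
Insert 2: 2 bumps 4 from row 1; 4 appends to row 2. P = [[1, 2], [3, 4], [5]].
Insert 6: appended to row 1. P = [[1, 2, 6], [3, 4], [5]].

So P = [[1, 2, 6], [3, 4], [5]], Q = [[1, 2, 6], [3, 5], [4]].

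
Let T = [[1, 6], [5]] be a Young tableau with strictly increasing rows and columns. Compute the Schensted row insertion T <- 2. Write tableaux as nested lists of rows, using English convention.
[[1, 2], [5, 6]]

In row 1, 2 replaces 6 (the leftmost entry greater than 2); 6 is bumped to row 2. 6 is appended to row 2. The new tableau is [[1, 2], [5, 6]].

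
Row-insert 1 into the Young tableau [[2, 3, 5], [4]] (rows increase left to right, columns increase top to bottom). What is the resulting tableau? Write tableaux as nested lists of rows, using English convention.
[[1, 3, 5], [2], [4]]

In row 1, 1 replaces 2 (the leftmost entry greater than 1); 2 is bumped to row 2. In row 2, 2 replaces 4 (the leftmost entry greater than 2); 4 is bumped to row 3. 4 starts a new row 3. The new tableau is [[1, 3, 5], [2], [4]].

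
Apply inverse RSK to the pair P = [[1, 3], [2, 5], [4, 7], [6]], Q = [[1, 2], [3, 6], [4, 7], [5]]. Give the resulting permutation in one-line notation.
Reverse the RSK construction: for i from n down to 1, find the cell of Q containing i, remove the entry at that cell from P, and reverse-bump it up through P; the value ejected from row 1 is w(i).

Step i=7: Q has 7 at row 3, column 2; remove 7 from row 3 of P and reverse-bump: 7 enters row 2 and ejects 5; 5 enters row 1 and ejects 3. So w(7) = 3. P is now [[1, 5], [2, 7], [4], [6]].
Step i=6: Q has 6 at row 2, column 2; remove 7 from row 2 of P and reverse-bump: 7 enters row 1 and ejects 5. So w(6) = 5. P is now [[1, 7], [2], [4], [6]].
Step i=5: Q has 5 at row 4, column 1; remove 6 from row 4 of P and reverse-bump: 6 enters row 3 and ejects 4; 4 enters row 2 and ejects 2; 2 enters row 1 and ejects 1. So w(5) = 1. P is now [[2, 7], [4], [6]].
Step i=4: Q has 4 at row 3, column 1; remove 6 from row 3 of P and reverse-bump: 6 enters row 2 and ejects 4; 4 enters row 1 and ejects 2. So w(4) = 2. P is now [[4, 7], [6]].
Step i=3: Q has 3 at row 2, column 1; remove 6 from row 2 of P and reverse-bump: 6 enters row 1 and ejects 4. So w(3) = 4. P is now [[6, 7]].
Step i=2: Q has 2 at row 1, column 2; remove that cell from P, ejecting 7. So w(2) = 7. P is now [[6]].
Step i=1: Q has 1 at row 1, column 1; remove that cell from P, ejecting 6. So w(1) = 6. P is now [].

So w = 6 7 4 2 1 5 3.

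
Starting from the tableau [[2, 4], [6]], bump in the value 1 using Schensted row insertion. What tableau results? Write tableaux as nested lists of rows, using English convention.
[[1, 4], [2], [6]]

In row 1, 1 replaces 2 (the leftmost entry greater than 1); 2 is bumped to row 2. In row 2, 2 replaces 6 (the leftmost entry greater than 2); 6 is bumped to row 3. 6 starts a new row 3. The new tableau is [[1, 4], [2], [6]].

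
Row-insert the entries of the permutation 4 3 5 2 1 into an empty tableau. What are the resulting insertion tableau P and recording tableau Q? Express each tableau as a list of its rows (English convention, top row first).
P = [[1, 5], [2], [3], [4]], Q = [[1, 3], [2], [4], [5]]

Insert each entry of the permutation into P by Schensted row insertion, recording in Q the position of each new cell.

After inserting 4: P = [[4]].
After inserting 3: P = [[3], [4]].
After inserting 5: P = [[3, 5], [4]].
After inserting 2: P = [[2, 5], [3], [4]].
After inserting 1: P = [[1, 5], [2], [3], [4]].

So P = [[1, 5], [2], [3], [4]], Q = [[1, 3], [2], [4], [5]].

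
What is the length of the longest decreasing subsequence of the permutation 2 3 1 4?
2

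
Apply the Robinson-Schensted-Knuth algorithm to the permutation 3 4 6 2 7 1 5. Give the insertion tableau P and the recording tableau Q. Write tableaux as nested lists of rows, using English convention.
Insert each entry of the permutation into P by Schensted row insertion, recording in Q the position of each new cell.

Insert 3: appended to row 1. P = [[3]].
Insert 4: appended to row 1. P = [[3, 4]].
Insert 6: appended to row 1. P = [[3, 4, 6]].
Insert 2: 2 bumps 3 from row 1; 3 starts row 2. P = [[2, 4, 6], [3]].
Insert 7: appended to row 1. P = [[2, 4, 6, 7], [3]].
Insert 1: 1 bumps 2 from row 1; 2 bumps 3 from row 2; 3 starts row 3. P = [[1, 4, 6, 7], [2], [3]].
Insert 5: 5 bumps 6 from row 1; 6 appends to row 2. P = [[1, 4, 5, 7], [2, 6], [3]].

So P = [[1, 4, 5, 7], [2, 6], [3]], Q = [[1, 2, 3, 5], [4, 7], [6]].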